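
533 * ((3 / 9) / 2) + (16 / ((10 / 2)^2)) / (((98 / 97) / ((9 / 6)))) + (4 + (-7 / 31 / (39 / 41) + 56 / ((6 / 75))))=2350523377 / 2962050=793.55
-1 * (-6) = 6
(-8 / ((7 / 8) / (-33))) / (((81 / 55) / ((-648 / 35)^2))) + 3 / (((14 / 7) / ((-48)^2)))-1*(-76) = 126492068 / 1715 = 73756.31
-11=-11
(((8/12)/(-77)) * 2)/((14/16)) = -32/1617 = -0.02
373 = 373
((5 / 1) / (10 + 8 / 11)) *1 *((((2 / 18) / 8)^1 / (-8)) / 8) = -55 / 543744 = -0.00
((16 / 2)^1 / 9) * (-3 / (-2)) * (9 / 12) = 1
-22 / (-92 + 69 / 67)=1474 / 6095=0.24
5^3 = 125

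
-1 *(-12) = 12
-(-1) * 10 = 10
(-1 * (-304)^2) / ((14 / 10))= -462080 / 7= -66011.43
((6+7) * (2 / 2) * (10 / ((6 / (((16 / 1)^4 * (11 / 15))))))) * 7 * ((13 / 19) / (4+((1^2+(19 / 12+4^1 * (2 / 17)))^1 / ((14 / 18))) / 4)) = 231967031296 / 231705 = 1001130.88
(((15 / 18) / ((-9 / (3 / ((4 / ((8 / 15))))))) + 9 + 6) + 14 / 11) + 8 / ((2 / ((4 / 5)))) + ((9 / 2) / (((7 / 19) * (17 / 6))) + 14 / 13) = 57026989 / 2297295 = 24.82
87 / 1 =87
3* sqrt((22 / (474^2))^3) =11* sqrt(22) / 17749404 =0.00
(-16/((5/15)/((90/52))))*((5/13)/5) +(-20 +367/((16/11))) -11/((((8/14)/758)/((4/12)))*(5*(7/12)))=-19491487/13520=-1441.68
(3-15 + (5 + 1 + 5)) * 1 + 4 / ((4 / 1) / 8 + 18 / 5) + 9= 368 / 41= 8.98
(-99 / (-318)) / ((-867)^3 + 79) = -33 / 69081714104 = -0.00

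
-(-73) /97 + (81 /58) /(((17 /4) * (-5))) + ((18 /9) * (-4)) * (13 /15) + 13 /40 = -33980509 /5738520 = -5.92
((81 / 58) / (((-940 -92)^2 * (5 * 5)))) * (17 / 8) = 0.00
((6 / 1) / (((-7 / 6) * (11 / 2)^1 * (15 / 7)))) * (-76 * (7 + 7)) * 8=204288 / 55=3714.33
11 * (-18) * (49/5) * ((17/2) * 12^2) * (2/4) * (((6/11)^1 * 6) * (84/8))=-204038352/5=-40807670.40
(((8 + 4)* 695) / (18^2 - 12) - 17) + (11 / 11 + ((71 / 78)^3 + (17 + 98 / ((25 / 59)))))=3081799739 / 11863800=259.76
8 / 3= 2.67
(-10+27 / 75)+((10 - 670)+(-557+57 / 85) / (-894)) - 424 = -207646039 / 189975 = -1093.02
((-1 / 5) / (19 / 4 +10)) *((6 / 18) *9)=-12 / 295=-0.04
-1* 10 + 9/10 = -91/10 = -9.10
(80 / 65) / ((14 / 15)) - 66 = -5886 / 91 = -64.68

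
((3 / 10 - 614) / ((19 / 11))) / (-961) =3553 / 9610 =0.37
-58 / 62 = -29 / 31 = -0.94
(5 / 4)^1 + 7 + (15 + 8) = 31.25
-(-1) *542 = 542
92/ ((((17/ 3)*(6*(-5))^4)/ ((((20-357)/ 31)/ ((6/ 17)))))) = -7751/ 12555000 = -0.00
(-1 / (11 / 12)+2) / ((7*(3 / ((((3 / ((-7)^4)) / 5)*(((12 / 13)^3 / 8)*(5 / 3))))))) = 720 / 406174769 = 0.00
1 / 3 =0.33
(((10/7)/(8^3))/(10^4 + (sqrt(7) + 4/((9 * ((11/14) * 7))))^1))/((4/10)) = 306283725/439091865612736-245025 * sqrt(7)/3512734924901888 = 0.00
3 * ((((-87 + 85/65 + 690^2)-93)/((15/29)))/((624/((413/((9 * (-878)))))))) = -74101423529/320505120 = -231.20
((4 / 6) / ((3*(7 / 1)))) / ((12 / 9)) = 1 / 42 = 0.02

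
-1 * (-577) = 577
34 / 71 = 0.48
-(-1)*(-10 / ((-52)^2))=-5 / 1352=-0.00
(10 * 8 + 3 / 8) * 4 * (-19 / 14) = -12217 / 28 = -436.32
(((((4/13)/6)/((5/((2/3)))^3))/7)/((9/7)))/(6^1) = 8/3553875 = 0.00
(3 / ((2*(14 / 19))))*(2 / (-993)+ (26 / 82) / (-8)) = -257735 / 3039904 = -0.08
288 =288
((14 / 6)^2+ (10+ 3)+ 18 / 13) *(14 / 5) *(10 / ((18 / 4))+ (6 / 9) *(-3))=12992 / 1053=12.34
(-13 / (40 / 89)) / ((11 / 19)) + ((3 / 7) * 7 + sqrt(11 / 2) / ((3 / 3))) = -20663 / 440 + sqrt(22) / 2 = -44.62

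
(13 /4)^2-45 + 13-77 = -98.44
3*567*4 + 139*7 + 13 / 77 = 598842 / 77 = 7777.17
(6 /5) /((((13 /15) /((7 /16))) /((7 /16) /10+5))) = 50841 /16640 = 3.06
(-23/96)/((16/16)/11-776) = 0.00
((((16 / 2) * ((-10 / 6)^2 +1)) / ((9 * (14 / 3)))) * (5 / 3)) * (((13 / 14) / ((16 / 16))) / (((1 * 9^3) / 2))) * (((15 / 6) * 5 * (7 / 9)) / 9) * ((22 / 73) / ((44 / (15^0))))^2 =27625 / 178419092607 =0.00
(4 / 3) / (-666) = -2 / 999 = -0.00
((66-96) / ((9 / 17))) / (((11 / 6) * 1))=-30.91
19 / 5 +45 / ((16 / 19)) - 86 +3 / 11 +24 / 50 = -123243 / 4400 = -28.01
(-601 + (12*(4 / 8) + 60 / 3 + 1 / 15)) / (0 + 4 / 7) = -15092 / 15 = -1006.13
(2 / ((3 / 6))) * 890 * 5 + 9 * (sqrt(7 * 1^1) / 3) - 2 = 3 * sqrt(7) + 17798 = 17805.94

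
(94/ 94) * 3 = 3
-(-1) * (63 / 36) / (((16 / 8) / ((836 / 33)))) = 22.17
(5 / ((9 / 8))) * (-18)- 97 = -177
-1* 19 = -19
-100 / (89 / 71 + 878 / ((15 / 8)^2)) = -0.40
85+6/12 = 171/2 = 85.50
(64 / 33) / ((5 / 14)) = 896 / 165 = 5.43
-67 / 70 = -0.96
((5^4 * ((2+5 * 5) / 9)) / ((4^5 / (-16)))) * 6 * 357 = -2008125 / 32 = -62753.91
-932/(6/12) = -1864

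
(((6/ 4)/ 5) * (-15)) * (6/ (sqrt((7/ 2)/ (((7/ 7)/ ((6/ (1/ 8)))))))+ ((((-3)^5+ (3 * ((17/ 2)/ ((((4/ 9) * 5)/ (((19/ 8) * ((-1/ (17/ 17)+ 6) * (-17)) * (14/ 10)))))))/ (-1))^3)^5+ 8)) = -4881751269334877369015876622588615138535303182124506915734019905745738502245536101369373391/ 75557863725914323419136000000000000000 - 9 * sqrt(42)/ 28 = -64609440084799107981253090000000000000000000000000000.00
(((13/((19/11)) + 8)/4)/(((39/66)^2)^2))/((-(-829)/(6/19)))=0.01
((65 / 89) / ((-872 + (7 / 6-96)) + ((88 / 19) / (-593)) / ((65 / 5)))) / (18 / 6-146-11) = 28561845 / 5822848809547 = 0.00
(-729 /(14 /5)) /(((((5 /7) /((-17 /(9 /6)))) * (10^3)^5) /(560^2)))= 202419 /156250000000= 0.00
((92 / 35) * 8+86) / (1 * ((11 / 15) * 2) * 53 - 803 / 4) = -44952 / 51667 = -0.87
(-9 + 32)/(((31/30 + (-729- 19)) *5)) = -138/22409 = -0.01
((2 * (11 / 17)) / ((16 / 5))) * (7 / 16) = 385 / 2176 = 0.18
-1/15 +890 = 13349/15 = 889.93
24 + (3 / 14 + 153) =2481 / 14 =177.21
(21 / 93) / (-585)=-7 / 18135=-0.00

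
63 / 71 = 0.89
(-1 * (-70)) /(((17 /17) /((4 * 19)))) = 5320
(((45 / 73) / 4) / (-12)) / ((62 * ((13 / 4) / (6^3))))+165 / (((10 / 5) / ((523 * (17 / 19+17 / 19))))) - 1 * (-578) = 43481186048 / 558961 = 77789.30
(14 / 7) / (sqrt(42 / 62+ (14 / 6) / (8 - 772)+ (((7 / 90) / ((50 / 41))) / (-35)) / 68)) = 600 * sqrt(614905534168523) / 6108919739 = 2.44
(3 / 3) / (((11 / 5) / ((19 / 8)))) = 95 / 88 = 1.08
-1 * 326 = -326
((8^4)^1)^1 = 4096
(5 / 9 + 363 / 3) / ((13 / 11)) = 12034 / 117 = 102.85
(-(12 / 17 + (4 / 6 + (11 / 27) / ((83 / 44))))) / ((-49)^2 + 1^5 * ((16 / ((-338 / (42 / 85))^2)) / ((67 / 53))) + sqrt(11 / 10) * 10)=-1633803933428731306612156150 / 2469391939244362212275922644859 + 680468102883327682153750 * sqrt(110) / 2469391939244362212275922644859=-0.00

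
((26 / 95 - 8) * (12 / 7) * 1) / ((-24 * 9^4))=367 / 4363065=0.00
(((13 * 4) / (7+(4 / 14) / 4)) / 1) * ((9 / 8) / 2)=91 / 22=4.14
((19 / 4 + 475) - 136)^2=1890625 / 16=118164.06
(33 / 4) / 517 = 3 / 188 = 0.02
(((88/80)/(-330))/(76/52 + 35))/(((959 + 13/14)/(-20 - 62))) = 3731/477756450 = 0.00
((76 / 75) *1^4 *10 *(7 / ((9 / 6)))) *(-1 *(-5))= 2128 / 9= 236.44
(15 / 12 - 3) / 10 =-7 / 40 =-0.18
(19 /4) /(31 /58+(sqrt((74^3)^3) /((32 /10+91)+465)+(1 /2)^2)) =-24498942741 /1399012136541998784719+1674648465174480 * sqrt(74) /1399012136541998784719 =0.00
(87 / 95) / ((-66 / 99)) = -261 / 190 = -1.37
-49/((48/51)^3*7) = -34391/4096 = -8.40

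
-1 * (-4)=4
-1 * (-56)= 56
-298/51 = -5.84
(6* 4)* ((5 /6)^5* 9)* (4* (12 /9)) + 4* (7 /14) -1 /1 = 12527 /27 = 463.96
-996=-996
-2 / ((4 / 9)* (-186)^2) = -1 / 7688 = -0.00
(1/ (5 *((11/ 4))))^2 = 16/ 3025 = 0.01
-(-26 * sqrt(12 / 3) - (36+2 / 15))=88.13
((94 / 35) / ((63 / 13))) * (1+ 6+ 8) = 1222 / 147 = 8.31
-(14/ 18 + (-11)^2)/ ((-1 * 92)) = 274/ 207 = 1.32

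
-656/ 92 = -164/ 23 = -7.13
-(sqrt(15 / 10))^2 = -3 / 2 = -1.50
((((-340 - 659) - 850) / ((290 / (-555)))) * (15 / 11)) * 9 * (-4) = -55414530 / 319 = -173713.26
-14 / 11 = -1.27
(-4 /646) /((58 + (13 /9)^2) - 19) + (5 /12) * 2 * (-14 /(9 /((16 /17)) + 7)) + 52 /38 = 56732849 /85458048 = 0.66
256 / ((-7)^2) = 256 / 49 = 5.22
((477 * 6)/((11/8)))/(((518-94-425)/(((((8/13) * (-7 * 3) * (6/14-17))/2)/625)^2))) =-44364754944/726171875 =-61.09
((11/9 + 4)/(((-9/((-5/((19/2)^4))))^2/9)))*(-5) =-1504000/1375668606321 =-0.00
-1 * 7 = -7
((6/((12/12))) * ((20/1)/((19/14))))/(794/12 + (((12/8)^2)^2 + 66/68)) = 274176/223877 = 1.22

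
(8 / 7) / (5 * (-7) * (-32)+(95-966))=8 / 1743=0.00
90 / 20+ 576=1161 / 2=580.50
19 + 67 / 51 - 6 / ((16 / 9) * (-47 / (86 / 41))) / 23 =183725435 / 9041484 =20.32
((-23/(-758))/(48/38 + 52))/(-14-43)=-1/100056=-0.00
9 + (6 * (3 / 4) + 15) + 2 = 61 / 2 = 30.50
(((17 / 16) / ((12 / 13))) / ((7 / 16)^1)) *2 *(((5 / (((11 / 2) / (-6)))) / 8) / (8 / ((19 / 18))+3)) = -20995 / 61908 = -0.34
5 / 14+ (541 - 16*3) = 6907 / 14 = 493.36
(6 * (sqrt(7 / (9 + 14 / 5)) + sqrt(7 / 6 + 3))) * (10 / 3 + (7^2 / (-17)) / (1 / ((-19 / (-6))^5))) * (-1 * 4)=120888211 * sqrt(2065) / 324972 + 604441055 * sqrt(6) / 33048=61704.99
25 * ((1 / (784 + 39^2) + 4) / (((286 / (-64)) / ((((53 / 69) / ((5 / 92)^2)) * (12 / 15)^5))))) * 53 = -312339934478336 / 3090140625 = -101076.28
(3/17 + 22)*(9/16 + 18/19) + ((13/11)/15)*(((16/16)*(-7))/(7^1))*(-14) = 1734863/50160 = 34.59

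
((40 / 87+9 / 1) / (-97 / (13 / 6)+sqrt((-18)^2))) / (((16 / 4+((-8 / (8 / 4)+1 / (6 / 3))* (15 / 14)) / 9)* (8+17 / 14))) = -149786 / 13995081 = -0.01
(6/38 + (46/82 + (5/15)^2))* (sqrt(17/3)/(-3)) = -5819* sqrt(51)/63099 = -0.66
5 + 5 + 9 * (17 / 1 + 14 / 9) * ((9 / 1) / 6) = 521 / 2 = 260.50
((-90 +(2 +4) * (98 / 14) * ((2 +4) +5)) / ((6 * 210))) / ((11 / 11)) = 31 / 105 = 0.30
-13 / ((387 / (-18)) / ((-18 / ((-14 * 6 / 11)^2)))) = -1573 / 8428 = -0.19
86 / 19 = 4.53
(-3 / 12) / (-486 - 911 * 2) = 1 / 9232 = 0.00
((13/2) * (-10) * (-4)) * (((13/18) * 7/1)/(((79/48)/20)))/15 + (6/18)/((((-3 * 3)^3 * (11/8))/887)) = 2023221176/1900503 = 1064.57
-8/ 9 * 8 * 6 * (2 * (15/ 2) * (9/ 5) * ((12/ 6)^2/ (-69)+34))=-899328/ 23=-39101.22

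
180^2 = 32400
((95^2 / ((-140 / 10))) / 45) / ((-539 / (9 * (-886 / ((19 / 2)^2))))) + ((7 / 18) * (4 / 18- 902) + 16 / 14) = -107544226 / 305613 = -351.90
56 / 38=28 / 19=1.47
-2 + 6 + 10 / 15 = 14 / 3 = 4.67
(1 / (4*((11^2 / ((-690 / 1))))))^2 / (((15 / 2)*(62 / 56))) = 111090 / 453871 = 0.24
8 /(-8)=-1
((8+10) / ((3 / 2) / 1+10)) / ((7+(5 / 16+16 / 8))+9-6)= 576 / 4531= 0.13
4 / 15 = 0.27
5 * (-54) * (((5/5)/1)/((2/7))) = -945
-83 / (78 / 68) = -2822 / 39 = -72.36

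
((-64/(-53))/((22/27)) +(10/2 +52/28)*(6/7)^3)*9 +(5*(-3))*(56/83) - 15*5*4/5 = -2081838084/116181989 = -17.92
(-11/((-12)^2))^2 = 121/20736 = 0.01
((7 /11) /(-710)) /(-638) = 7 /4982780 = 0.00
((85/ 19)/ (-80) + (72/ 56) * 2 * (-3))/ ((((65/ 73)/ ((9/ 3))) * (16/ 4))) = -724233/ 110656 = -6.54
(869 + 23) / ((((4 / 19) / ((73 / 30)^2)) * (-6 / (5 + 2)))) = -158052811 / 5400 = -29269.04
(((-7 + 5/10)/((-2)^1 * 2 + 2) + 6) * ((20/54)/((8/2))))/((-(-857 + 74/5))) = 925/909576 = 0.00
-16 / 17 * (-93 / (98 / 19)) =14136 / 833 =16.97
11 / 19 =0.58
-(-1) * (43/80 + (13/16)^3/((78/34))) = 47389/61440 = 0.77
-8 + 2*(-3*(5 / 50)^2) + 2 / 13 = -5139 / 650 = -7.91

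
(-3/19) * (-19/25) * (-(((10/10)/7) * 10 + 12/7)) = -66/175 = -0.38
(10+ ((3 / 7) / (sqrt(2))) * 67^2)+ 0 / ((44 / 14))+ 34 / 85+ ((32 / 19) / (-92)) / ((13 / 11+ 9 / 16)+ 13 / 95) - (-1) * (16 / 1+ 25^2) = 2356140483 / 3617095+ 13467 * sqrt(2) / 14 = 2011.76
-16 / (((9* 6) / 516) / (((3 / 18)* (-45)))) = 3440 / 3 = 1146.67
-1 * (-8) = 8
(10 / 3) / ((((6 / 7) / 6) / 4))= 280 / 3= 93.33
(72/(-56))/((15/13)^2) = -169/175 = -0.97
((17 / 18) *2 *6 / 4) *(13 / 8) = 221 / 48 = 4.60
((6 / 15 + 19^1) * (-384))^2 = 1387413504 / 25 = 55496540.16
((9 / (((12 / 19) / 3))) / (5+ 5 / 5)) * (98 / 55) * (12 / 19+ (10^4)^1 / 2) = 3491691 / 55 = 63485.29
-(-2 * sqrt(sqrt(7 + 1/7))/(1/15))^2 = -4500 * sqrt(14)/7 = -2405.35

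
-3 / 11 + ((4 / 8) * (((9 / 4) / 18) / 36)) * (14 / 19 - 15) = -35813 / 120384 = -0.30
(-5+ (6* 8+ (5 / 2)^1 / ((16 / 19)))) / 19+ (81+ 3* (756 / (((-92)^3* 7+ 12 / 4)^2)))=1506930587587365655 / 18064508315469152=83.42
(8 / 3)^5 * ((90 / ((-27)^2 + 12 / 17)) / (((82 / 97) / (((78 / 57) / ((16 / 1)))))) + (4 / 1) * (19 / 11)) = 1607274844160 / 1722034809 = 933.36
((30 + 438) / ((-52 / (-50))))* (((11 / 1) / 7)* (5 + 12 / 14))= 202950 / 49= 4141.84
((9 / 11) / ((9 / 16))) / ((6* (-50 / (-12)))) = 16 / 275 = 0.06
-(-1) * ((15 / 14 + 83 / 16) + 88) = 10557 / 112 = 94.26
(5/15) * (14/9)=14/27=0.52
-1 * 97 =-97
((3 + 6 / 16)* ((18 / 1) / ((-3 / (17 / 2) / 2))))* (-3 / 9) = 459 / 4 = 114.75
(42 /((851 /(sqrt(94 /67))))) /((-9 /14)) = -196 * sqrt(6298) /171051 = -0.09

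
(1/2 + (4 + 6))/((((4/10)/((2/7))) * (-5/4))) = -6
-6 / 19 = -0.32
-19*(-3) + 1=58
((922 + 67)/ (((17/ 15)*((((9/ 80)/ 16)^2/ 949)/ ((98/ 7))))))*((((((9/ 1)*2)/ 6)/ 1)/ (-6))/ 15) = -10764168396800/ 1377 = -7817115756.57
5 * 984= 4920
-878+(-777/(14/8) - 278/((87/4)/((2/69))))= -7938190/6003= -1322.37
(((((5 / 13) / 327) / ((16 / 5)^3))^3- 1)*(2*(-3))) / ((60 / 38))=100301345689789278682109 / 26395090970998399303680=3.80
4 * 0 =0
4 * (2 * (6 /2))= 24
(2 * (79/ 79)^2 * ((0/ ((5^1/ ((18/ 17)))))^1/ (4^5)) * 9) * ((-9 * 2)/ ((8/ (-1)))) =0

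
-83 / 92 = -0.90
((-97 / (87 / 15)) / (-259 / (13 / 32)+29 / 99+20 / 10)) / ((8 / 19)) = 11859705 / 189674152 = 0.06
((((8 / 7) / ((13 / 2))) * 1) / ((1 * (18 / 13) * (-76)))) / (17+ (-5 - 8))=-1 / 2394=-0.00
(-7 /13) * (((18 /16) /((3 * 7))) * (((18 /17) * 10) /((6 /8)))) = -90 /221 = -0.41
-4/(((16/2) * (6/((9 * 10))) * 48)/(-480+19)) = 2305/32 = 72.03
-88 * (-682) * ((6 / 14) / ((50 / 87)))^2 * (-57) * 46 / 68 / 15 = -85791.54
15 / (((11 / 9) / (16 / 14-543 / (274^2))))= 80568945 / 5780852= 13.94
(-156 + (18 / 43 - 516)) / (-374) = 1.80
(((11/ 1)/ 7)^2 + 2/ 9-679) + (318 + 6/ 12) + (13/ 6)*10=-296477/ 882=-336.14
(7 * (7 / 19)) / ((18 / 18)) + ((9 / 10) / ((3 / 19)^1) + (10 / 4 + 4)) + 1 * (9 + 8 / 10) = 467 / 19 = 24.58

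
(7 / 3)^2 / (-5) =-49 / 45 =-1.09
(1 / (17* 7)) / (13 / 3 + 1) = 0.00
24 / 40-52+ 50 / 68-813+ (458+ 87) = -54173 / 170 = -318.66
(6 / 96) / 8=1 / 128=0.01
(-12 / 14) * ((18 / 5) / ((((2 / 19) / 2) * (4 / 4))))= -2052 / 35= -58.63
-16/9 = -1.78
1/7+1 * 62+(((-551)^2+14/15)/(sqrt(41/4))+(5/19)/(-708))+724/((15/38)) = 297601527/156940+9108058 * sqrt(41)/615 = 96725.59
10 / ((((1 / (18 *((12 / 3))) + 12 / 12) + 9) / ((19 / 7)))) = 13680 / 5047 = 2.71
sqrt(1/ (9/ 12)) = 2*sqrt(3)/ 3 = 1.15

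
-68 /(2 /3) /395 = -102 /395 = -0.26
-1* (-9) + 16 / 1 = 25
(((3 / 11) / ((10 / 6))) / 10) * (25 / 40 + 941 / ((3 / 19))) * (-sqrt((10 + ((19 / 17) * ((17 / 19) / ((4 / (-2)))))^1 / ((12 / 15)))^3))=-6437115 * sqrt(6) / 5632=-2799.65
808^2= 652864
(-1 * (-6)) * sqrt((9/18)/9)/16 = sqrt(2)/16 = 0.09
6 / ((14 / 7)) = 3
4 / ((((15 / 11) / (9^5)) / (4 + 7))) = 9526572 / 5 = 1905314.40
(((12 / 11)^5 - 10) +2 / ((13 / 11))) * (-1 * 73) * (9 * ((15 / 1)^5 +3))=7063932083319432 / 2093663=3373958503.98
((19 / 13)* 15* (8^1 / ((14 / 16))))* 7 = 18240 / 13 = 1403.08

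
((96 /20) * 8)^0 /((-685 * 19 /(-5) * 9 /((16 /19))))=16 /445113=0.00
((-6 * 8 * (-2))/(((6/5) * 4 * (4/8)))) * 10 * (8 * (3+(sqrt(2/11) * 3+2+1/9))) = 9600 * sqrt(22)/11+147200/9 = 20449.01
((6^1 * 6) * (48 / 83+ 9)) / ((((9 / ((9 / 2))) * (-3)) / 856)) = -4083120 / 83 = -49194.22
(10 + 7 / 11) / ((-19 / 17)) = -1989 / 209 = -9.52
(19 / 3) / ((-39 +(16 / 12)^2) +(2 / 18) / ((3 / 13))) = -171 / 992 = -0.17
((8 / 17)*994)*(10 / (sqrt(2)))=39760*sqrt(2) / 17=3307.60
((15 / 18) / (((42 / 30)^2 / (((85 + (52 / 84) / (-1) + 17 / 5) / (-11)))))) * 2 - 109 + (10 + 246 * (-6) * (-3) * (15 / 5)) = 447492620 / 33957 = 13178.21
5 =5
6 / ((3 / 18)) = 36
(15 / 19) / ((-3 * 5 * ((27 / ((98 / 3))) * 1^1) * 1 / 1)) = -98 / 1539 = -0.06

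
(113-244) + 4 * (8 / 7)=-885 / 7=-126.43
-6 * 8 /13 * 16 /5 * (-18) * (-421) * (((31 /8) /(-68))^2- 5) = 447394.17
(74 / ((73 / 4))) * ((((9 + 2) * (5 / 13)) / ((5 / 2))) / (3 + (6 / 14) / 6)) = 91168 / 40807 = 2.23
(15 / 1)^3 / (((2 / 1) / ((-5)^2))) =84375 / 2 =42187.50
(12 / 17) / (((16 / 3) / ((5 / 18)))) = 5 / 136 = 0.04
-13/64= -0.20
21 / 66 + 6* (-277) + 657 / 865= -31607351 / 19030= -1660.92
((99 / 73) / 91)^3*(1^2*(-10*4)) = -38811960 / 293151929707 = -0.00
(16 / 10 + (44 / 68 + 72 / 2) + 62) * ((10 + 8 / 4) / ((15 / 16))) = 545344 / 425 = 1283.16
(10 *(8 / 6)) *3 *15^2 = 9000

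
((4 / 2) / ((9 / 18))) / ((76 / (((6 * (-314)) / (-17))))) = 1884 / 323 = 5.83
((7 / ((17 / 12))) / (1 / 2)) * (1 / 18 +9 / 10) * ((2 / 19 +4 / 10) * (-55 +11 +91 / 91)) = -1656704 / 8075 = -205.16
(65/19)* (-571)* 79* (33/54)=-32252935/342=-94306.83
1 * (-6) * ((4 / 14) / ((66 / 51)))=-102 / 77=-1.32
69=69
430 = 430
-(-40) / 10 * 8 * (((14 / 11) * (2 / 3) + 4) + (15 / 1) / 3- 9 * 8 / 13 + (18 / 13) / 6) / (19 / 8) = 498688 / 8151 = 61.18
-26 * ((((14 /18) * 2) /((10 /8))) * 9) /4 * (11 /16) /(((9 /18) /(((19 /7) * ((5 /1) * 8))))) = -10868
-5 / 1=-5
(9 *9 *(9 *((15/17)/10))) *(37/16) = 148.75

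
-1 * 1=-1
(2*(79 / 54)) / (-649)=-79 / 17523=-0.00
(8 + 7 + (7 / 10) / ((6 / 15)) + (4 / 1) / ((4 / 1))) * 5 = 355 / 4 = 88.75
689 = 689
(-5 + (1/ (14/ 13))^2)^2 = 657721/ 38416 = 17.12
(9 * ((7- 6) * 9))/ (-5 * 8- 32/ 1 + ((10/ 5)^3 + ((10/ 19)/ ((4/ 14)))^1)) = -1539/ 1181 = -1.30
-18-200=-218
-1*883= -883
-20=-20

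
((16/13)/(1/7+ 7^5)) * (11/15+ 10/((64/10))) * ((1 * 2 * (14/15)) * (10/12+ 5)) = 188993/103237875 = 0.00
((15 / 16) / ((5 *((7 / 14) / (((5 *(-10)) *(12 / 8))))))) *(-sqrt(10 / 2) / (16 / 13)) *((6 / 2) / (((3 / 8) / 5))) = 14625 *sqrt(5) / 16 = 2043.91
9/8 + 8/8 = 17/8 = 2.12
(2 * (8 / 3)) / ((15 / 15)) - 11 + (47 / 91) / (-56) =-86773 / 15288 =-5.68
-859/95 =-9.04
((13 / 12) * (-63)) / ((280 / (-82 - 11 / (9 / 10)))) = 22.97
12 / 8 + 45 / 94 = 93 / 47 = 1.98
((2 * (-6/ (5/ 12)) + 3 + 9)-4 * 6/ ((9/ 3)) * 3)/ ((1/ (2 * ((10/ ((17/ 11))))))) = -528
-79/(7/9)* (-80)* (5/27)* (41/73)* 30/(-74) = -6478000/18907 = -342.62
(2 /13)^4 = 16 /28561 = 0.00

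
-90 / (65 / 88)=-1584 / 13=-121.85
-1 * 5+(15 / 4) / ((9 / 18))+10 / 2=15 / 2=7.50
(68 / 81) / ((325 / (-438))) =-9928 / 8775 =-1.13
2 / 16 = 1 / 8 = 0.12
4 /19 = 0.21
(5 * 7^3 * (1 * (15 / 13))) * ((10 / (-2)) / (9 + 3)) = -42875 / 52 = -824.52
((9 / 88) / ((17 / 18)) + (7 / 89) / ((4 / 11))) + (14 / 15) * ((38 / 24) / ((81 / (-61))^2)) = 11426331179 / 9827525070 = 1.16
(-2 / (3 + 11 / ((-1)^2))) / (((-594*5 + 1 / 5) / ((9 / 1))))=45 / 103943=0.00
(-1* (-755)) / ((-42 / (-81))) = 20385 / 14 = 1456.07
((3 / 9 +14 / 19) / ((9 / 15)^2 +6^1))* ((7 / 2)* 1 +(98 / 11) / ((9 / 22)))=693875 / 163134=4.25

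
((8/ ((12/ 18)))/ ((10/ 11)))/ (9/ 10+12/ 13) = 572/ 79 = 7.24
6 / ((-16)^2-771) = -0.01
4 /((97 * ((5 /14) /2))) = 112 /485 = 0.23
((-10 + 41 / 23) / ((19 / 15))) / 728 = -405 / 45448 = -0.01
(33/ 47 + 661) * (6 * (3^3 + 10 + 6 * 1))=8023800/ 47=170719.15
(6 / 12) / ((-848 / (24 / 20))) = -0.00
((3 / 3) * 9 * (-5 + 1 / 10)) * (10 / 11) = -441 / 11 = -40.09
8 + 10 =18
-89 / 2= -44.50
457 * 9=4113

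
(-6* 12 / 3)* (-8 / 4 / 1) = 48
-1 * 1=-1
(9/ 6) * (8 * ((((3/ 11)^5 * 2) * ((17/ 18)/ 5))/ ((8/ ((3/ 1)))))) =4131/ 1610510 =0.00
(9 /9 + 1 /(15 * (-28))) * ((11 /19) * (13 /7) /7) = 59917 /391020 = 0.15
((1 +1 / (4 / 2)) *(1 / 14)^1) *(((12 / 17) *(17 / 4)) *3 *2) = 27 / 14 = 1.93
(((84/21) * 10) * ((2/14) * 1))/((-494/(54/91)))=-1080/157339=-0.01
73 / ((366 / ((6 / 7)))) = 73 / 427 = 0.17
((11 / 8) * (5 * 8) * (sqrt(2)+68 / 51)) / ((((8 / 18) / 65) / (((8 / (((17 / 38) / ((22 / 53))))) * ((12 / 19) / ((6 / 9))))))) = 67953600 / 901+50965200 * sqrt(2) / 901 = 155415.40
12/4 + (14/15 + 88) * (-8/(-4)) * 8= 21389/15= 1425.93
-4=-4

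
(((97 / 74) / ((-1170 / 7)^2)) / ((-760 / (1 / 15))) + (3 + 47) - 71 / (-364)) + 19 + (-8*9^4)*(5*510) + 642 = -1081942627923173283271 / 8083628280000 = -133843688.80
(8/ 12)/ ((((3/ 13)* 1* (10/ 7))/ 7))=637/ 45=14.16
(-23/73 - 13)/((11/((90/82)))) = -43740/32923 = -1.33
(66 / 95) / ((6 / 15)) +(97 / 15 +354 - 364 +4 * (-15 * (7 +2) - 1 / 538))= -541.80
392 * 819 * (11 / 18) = 196196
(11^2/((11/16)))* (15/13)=2640/13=203.08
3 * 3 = 9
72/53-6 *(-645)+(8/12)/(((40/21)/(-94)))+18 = 3856.46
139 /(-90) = -1.54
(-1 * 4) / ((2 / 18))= -36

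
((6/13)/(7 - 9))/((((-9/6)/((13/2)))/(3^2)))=9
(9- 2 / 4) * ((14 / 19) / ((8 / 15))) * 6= 5355 / 76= 70.46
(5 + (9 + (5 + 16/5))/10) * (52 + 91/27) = 16744/45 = 372.09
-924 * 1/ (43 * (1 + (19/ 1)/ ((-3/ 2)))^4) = -10692/ 9218125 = -0.00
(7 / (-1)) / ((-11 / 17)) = 119 / 11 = 10.82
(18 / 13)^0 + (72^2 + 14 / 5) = 25939 / 5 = 5187.80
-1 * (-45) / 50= 9 / 10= 0.90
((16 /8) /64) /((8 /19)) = 0.07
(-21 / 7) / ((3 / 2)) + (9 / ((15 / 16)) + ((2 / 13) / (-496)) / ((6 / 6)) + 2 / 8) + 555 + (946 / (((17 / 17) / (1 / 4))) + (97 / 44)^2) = 3137254249 / 3901040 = 804.21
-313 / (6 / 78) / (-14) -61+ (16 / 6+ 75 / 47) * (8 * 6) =285729 / 658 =434.24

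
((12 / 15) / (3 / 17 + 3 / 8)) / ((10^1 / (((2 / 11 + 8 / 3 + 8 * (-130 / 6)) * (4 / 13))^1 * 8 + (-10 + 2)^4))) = 428985344 / 804375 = 533.32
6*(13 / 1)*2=156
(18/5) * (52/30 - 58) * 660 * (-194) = 129678912/5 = 25935782.40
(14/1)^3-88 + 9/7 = 18601/7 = 2657.29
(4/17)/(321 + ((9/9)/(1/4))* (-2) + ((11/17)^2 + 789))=68/318599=0.00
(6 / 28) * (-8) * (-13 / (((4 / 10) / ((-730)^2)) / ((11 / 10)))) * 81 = 2645391728.57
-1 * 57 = -57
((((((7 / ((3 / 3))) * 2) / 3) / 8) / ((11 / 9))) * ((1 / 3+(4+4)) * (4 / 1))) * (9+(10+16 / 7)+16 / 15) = 11735 / 33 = 355.61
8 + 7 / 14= 17 / 2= 8.50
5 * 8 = 40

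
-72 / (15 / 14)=-67.20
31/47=0.66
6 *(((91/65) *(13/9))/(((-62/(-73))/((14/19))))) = 93002/8835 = 10.53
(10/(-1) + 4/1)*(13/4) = -39/2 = -19.50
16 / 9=1.78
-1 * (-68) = 68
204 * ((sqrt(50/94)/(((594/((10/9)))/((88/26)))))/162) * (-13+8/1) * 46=-782000 * sqrt(47)/4008771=-1.34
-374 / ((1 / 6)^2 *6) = -2244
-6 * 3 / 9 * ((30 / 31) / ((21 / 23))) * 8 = -3680 / 217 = -16.96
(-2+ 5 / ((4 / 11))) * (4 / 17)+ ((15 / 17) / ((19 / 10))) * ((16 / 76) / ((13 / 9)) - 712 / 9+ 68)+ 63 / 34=-227197 / 478686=-0.47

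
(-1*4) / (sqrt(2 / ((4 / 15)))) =-4*sqrt(30) / 15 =-1.46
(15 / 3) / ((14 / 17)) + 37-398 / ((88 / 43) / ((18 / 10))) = -472761 / 1540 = -306.99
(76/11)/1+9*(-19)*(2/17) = -2470/187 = -13.21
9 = 9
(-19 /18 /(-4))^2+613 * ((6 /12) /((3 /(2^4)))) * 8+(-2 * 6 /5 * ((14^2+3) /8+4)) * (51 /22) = 334802237 /25920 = 12916.75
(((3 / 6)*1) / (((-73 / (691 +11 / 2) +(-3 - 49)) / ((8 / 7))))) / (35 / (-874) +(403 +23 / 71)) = -24697492 / 908196029289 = -0.00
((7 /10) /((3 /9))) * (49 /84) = 49 /40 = 1.22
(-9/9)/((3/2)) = -2/3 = -0.67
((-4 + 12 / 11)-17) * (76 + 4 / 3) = -16936 / 11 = -1539.64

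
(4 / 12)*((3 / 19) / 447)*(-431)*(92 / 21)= -39652 / 178353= -0.22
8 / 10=4 / 5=0.80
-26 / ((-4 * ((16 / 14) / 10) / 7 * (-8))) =-3185 / 64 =-49.77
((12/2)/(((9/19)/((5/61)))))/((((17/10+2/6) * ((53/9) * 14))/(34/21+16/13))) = 2217300/125624681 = 0.02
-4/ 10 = -2/ 5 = -0.40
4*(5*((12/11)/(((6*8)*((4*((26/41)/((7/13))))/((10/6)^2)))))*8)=35875/16731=2.14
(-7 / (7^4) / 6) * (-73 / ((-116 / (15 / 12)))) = -365 / 954912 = -0.00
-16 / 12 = -1.33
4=4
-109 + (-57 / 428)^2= -19963807 / 183184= -108.98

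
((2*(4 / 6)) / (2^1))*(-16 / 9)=-32 / 27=-1.19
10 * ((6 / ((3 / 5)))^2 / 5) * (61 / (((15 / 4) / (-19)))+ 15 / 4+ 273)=-19390 / 3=-6463.33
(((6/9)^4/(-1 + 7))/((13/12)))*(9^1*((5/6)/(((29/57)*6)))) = 760/10179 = 0.07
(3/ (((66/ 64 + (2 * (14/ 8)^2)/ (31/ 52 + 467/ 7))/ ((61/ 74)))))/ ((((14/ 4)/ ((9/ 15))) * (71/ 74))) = 860867136/ 2186494345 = 0.39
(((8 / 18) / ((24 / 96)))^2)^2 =65536 / 6561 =9.99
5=5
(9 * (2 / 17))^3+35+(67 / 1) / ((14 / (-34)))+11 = -3973097 / 34391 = -115.53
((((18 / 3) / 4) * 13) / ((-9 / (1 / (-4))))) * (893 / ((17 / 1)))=11609 / 408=28.45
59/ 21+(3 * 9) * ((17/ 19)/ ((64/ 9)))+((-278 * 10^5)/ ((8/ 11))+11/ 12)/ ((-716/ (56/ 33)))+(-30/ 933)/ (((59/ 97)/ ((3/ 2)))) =22796988331469467/ 251616754368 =90602.03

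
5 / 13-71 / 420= 0.22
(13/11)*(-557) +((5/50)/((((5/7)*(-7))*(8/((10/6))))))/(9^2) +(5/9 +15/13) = -1825193663/2779920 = -656.56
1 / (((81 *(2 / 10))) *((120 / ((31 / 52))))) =31 / 101088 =0.00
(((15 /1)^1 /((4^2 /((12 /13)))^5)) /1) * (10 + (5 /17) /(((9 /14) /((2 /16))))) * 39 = 7478325 /1988759552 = 0.00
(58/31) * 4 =232/31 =7.48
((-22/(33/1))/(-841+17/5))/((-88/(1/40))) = -0.00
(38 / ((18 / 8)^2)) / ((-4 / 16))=-2432 / 81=-30.02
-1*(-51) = 51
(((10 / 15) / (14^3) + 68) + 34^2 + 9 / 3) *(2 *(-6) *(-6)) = 30301998 / 343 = 88344.02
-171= -171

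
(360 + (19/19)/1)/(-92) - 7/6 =-1405/276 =-5.09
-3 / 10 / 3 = -1 / 10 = -0.10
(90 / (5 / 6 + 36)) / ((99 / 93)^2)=57660 / 26741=2.16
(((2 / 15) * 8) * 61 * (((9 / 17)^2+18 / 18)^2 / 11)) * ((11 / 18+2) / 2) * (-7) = -2197956880 / 24805737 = -88.61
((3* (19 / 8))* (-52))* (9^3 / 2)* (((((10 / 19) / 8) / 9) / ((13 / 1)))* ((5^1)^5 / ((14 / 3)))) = -11390625 / 224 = -50851.00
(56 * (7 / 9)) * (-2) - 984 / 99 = -9608 / 99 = -97.05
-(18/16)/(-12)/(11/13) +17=6023/352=17.11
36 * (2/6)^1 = 12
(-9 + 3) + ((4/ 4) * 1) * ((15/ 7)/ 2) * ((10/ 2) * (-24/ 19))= -1698/ 133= -12.77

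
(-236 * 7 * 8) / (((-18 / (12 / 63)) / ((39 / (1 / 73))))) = 3583424 / 9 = 398158.22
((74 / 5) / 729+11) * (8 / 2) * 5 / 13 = 160676 / 9477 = 16.95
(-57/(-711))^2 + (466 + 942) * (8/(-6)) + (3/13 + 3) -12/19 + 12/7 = -181899948773/97116201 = -1873.01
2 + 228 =230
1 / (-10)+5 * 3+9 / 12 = 313 / 20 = 15.65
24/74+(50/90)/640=13861/42624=0.33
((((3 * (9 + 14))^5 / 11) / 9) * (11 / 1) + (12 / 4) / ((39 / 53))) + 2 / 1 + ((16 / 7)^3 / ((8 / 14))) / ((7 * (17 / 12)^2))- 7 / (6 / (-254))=671831362161355 / 3865953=173781564.90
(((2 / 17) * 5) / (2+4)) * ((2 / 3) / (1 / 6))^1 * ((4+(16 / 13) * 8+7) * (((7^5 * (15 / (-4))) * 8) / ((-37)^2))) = -910939400 / 302549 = -3010.88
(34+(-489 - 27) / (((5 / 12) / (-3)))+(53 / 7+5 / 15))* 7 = 394496 / 15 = 26299.73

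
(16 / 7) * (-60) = -960 / 7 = -137.14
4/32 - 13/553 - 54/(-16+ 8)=30311/4424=6.85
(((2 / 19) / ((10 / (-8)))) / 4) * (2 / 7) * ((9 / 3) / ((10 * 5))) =-6 / 16625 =-0.00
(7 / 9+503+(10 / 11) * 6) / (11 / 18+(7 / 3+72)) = 100828 / 14839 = 6.79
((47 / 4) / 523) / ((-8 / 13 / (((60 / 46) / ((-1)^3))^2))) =-137475 / 2213336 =-0.06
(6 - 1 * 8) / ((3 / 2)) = -4 / 3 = -1.33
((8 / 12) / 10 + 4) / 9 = 61 / 135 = 0.45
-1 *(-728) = 728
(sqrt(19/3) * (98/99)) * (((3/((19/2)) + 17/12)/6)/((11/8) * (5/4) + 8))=154840 * sqrt(57)/15794757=0.07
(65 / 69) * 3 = 2.83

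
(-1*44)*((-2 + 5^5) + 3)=-137544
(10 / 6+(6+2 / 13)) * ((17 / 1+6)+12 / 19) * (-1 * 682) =-93396490 / 741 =-126041.15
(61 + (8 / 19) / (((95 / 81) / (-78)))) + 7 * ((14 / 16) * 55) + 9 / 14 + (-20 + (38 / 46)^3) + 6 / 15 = 432263526071 / 1229840360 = 351.48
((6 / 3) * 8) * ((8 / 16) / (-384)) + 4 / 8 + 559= 26855 / 48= 559.48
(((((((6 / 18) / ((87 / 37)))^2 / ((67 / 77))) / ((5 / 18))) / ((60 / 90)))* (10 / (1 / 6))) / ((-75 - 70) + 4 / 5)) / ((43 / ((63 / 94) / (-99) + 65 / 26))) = -35292820 / 11729360561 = -0.00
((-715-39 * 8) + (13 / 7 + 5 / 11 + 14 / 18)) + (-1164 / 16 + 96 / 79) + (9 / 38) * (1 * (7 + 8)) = -4543116625 / 4160772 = -1091.89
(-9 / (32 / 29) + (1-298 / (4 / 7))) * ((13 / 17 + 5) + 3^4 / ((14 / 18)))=-221257443 / 3808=-58103.32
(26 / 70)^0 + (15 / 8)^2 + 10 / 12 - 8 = -509 / 192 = -2.65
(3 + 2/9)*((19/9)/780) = 551/63180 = 0.01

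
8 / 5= 1.60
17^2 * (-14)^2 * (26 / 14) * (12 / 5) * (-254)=-320637408 / 5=-64127481.60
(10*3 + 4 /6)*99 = 3036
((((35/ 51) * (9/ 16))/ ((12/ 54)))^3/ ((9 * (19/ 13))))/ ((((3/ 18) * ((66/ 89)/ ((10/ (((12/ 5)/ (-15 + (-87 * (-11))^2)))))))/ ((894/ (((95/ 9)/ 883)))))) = 294125397863750103616875/ 319644024832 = 920165481017.01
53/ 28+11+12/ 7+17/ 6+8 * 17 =12889/ 84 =153.44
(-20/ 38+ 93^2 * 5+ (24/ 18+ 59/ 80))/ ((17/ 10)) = 197204243/ 7752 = 25439.14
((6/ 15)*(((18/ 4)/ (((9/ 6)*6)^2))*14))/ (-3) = -14/ 135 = -0.10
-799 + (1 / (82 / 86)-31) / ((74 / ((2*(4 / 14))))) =-8487037 / 10619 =-799.23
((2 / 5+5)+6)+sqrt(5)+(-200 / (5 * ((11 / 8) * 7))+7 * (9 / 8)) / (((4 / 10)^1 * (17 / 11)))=sqrt(5)+165803 / 9520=19.65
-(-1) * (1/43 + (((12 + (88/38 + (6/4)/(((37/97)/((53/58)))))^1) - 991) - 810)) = -6252440393/3506564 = -1783.07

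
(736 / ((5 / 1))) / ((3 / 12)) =2944 / 5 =588.80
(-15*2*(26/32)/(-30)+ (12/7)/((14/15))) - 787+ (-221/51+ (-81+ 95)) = -1822057/2352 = -774.68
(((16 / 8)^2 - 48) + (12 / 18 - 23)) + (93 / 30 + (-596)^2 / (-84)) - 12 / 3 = -902159 / 210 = -4296.00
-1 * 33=-33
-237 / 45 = -79 / 15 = -5.27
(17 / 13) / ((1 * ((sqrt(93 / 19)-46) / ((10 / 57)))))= -7820 / 1564329-170 * sqrt(1767) / 29722251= -0.01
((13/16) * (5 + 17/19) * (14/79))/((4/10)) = 2.12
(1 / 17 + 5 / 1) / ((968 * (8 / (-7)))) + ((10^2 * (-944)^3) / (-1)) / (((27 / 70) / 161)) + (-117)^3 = 62405684214393322849 / 1777248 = 35113661241646.25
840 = 840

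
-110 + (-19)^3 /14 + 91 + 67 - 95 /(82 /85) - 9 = -157679 /287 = -549.40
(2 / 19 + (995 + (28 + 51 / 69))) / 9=149140 / 1311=113.76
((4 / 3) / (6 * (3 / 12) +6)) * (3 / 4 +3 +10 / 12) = 22 / 27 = 0.81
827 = 827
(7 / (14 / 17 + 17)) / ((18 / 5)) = 595 / 5454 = 0.11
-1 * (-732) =732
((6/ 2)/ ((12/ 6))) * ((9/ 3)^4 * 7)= 1701/ 2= 850.50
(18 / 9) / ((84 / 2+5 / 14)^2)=392 / 351649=0.00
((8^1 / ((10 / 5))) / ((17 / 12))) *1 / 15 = 16 / 85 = 0.19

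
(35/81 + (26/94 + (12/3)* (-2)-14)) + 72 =193048/3807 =50.71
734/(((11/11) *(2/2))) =734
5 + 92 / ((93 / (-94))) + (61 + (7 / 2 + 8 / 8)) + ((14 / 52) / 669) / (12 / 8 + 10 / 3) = -351667691 / 15637206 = -22.49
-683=-683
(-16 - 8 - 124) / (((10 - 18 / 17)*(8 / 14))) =-4403 / 152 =-28.97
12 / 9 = 4 / 3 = 1.33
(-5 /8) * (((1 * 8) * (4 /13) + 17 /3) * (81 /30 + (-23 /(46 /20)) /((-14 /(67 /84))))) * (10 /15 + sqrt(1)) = -15236605 /550368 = -27.68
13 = 13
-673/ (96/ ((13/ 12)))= -8749/ 1152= -7.59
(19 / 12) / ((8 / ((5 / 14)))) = 95 / 1344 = 0.07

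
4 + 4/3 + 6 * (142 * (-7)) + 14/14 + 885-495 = -16703/3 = -5567.67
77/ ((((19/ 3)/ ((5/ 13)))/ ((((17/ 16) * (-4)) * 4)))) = -19635/ 247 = -79.49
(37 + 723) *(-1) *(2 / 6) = -760 / 3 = -253.33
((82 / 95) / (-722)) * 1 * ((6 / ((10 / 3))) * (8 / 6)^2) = -656 / 171475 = -0.00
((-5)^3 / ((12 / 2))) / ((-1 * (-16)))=-125 / 96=-1.30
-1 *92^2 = -8464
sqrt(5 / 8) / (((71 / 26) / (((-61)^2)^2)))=179995933 * sqrt(10) / 142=4008430.41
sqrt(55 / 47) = sqrt(2585) / 47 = 1.08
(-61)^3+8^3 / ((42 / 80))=-4746121 / 21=-226005.76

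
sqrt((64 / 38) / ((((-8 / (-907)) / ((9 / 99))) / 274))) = 68.97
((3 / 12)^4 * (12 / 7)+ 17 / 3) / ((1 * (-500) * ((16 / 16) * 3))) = -0.00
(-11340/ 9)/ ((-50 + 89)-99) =21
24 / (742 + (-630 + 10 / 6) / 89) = 6408 / 196229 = 0.03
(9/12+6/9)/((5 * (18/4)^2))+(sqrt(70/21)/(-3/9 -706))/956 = 17/1215 -sqrt(30)/2025764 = 0.01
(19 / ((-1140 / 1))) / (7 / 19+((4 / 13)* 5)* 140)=-247 / 3197460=-0.00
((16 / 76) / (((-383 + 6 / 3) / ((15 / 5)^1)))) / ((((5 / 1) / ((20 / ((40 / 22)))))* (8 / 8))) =-44 / 12065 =-0.00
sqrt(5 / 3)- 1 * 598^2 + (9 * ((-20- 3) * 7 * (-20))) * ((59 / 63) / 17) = -6052128 / 17 + sqrt(15) / 3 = -356006.24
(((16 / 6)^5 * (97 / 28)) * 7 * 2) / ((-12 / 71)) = -28209152 / 729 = -38695.68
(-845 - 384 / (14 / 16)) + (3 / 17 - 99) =-1382.68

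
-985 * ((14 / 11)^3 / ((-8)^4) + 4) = -2685337535 / 681472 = -3940.50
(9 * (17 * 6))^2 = 842724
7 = 7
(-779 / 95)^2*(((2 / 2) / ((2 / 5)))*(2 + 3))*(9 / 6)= 5043 / 4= 1260.75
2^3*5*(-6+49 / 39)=-7400 / 39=-189.74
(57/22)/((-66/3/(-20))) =285/121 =2.36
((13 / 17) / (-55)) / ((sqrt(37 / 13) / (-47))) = 611 * sqrt(481) / 34595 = 0.39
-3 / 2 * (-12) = 18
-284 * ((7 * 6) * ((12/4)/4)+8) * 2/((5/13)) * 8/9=-2333344/45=-51852.09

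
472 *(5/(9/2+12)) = 143.03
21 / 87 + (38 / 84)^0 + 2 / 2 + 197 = 5778 / 29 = 199.24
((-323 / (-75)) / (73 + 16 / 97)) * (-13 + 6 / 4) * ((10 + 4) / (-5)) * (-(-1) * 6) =10088582 / 887125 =11.37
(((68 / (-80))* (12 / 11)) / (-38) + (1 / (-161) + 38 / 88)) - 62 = -41421913 / 672980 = -61.55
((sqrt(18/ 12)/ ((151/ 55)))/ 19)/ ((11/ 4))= 10 * sqrt(6)/ 2869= 0.01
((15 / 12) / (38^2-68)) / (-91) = -5 / 500864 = -0.00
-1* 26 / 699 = -26 / 699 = -0.04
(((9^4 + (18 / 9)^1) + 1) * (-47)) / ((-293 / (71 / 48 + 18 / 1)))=24037915 / 1172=20510.17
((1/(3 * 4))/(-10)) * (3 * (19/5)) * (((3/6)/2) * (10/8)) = -19/640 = -0.03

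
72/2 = 36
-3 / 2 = -1.50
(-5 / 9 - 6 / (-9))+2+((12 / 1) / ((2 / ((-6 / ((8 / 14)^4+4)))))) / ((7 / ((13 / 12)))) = 66947 / 88740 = 0.75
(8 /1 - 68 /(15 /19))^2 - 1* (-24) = 6128.82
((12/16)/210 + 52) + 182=65521/280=234.00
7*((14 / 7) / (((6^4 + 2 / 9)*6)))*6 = 63 / 5833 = 0.01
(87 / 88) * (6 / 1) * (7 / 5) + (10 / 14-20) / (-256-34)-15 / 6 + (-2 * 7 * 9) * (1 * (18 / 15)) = -6490391 / 44660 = -145.33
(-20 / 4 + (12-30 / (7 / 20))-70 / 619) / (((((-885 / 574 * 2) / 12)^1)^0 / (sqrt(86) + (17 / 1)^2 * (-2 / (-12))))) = -32903517 / 8666-341559 * sqrt(86) / 4333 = -4527.87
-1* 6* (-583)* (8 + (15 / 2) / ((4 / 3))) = 190641 / 4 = 47660.25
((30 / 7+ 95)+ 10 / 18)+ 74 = 10952 / 63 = 173.84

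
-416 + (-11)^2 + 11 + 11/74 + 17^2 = 381/74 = 5.15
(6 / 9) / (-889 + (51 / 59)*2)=-118 / 157047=-0.00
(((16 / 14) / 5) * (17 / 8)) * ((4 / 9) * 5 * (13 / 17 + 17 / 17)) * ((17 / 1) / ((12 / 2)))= 340 / 63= 5.40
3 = 3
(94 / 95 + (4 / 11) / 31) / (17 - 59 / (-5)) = 16217 / 466488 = 0.03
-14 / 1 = -14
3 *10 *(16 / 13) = 480 / 13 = 36.92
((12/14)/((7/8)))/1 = 48/49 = 0.98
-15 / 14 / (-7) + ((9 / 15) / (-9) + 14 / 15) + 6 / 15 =2087 / 1470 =1.42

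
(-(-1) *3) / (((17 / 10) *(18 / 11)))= 55 / 51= 1.08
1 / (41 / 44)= 44 / 41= 1.07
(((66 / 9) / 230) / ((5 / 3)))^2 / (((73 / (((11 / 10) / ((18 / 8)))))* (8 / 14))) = 9317 / 2172206250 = 0.00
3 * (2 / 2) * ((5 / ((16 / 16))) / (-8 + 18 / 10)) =-75 / 31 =-2.42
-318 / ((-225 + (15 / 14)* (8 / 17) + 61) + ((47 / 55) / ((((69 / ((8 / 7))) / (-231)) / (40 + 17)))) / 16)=8703660 / 4793681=1.82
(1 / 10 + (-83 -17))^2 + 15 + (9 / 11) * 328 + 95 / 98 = 553248089 / 53900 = 10264.34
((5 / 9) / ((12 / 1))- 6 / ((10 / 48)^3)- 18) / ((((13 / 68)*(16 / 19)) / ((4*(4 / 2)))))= -2971705621 / 87750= -33865.59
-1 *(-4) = 4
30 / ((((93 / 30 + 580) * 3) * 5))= 20 / 5831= 0.00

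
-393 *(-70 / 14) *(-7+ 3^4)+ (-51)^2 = 148011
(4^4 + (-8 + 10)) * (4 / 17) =1032 / 17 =60.71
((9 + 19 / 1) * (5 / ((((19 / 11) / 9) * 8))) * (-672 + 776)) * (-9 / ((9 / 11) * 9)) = -220220 / 19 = -11590.53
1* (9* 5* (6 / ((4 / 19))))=1282.50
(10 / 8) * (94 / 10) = 47 / 4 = 11.75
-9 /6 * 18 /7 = -27 /7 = -3.86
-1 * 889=-889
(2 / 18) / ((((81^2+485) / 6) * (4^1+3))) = 1 / 73983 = 0.00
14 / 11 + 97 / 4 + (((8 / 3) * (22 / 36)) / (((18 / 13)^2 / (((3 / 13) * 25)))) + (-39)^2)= 1551.43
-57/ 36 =-19/ 12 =-1.58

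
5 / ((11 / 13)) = 5.91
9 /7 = 1.29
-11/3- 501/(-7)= 1426/21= 67.90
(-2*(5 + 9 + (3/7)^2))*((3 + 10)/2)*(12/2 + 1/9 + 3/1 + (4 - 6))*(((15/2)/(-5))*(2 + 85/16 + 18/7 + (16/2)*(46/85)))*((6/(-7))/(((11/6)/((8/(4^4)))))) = -408.43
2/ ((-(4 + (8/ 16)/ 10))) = -0.49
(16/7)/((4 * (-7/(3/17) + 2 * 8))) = -12/497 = -0.02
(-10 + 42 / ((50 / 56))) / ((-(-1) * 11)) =926 / 275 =3.37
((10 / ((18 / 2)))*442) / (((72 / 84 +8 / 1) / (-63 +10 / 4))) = -935935 / 279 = -3354.61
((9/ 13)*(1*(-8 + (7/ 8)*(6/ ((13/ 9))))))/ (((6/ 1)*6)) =-227/ 2704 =-0.08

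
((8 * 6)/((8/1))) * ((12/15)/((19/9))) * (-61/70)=-6588/3325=-1.98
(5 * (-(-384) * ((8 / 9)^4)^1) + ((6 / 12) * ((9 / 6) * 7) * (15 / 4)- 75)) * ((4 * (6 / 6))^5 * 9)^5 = 76012578880597272821760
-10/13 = -0.77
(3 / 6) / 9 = 1 / 18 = 0.06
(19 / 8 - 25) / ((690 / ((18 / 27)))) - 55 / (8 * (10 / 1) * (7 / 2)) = -3163 / 14490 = -0.22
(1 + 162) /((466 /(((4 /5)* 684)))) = 222984 /1165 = 191.40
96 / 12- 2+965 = 971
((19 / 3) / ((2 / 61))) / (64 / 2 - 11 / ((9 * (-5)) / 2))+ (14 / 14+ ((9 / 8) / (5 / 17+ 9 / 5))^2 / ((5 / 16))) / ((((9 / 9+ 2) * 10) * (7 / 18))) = 19813533633 / 3242540560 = 6.11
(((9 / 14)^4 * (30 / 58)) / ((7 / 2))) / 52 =98415 / 202759648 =0.00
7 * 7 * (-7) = -343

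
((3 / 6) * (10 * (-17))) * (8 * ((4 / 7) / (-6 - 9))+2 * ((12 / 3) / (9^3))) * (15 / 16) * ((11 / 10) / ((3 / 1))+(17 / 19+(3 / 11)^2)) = 1467522841 / 46927188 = 31.27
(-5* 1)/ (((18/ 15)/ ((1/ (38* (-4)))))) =0.03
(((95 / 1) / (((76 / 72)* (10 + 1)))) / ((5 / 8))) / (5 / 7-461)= -0.03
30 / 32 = 15 / 16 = 0.94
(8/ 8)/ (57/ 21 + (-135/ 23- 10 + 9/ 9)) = -161/ 1957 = -0.08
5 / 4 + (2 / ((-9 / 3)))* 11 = -73 / 12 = -6.08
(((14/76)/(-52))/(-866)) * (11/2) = 77/3422432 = 0.00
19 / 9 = 2.11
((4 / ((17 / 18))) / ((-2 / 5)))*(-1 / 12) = 15 / 17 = 0.88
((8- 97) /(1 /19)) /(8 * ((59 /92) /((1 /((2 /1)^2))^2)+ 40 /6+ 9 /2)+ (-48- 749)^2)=-116679 /43841249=-0.00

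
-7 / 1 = -7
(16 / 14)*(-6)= -48 / 7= -6.86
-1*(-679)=679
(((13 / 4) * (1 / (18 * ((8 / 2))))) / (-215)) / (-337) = 13 / 20867040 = 0.00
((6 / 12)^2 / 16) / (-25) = -1 / 1600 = -0.00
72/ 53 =1.36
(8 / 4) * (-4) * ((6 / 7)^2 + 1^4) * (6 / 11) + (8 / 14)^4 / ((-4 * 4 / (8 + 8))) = -202736 / 26411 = -7.68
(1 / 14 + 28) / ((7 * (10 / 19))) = 7467 / 980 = 7.62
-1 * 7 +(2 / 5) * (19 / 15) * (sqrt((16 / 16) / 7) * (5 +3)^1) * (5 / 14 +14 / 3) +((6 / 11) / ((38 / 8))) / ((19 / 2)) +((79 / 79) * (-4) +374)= 32072 * sqrt(7) / 11025 +1441521 / 3971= 370.71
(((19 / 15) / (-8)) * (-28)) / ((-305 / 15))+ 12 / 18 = 821 / 1830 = 0.45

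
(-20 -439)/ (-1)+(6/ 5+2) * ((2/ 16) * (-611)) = 1073/ 5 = 214.60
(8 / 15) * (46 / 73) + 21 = 23363 / 1095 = 21.34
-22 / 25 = -0.88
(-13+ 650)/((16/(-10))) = -3185/8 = -398.12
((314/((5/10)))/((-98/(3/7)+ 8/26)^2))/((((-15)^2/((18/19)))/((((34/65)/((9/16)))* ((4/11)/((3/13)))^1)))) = 0.00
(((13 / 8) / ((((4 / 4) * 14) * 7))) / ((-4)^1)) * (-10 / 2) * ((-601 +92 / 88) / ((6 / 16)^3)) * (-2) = 6863480 / 14553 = 471.62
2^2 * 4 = 16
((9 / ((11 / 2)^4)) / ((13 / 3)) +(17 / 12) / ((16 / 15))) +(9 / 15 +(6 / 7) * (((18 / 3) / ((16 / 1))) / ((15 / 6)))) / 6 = 618978931 / 426345920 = 1.45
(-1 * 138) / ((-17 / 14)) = 1932 / 17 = 113.65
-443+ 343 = -100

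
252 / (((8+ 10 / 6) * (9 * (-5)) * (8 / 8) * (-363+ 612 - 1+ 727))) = -28 / 47125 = -0.00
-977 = -977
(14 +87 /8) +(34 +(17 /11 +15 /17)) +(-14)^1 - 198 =-225443 /1496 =-150.70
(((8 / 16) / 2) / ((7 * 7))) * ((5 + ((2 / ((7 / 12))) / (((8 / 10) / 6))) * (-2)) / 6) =-325 / 8232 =-0.04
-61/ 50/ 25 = -61/ 1250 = -0.05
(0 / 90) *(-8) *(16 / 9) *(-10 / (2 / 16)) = 0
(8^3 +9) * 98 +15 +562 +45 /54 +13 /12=619643 /12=51636.92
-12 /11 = -1.09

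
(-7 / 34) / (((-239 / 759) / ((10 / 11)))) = 2415 / 4063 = 0.59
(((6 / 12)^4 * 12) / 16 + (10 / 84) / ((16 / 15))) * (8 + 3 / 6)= 1207 / 896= 1.35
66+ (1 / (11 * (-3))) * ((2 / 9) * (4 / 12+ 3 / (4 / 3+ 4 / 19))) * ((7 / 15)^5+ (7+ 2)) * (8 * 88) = -21225159862 / 676603125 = -31.37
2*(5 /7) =10 /7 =1.43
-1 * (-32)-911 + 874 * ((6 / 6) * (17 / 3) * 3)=13979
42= 42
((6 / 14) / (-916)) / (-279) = 0.00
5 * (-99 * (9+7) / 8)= -990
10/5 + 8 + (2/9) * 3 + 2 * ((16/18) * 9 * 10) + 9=179.67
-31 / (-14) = 31 / 14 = 2.21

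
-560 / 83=-6.75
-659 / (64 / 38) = -12521 / 32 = -391.28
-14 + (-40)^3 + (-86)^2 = -56618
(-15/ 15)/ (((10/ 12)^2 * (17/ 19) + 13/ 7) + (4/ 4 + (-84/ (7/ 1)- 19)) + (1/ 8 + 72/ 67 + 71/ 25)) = 16039800/ 376644743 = 0.04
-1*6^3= -216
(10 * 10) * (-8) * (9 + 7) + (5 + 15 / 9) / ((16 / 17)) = -153515 / 12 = -12792.92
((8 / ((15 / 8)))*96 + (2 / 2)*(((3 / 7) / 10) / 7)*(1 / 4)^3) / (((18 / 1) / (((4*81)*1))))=115605531 / 15680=7372.80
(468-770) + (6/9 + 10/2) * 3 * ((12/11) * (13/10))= -15284/55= -277.89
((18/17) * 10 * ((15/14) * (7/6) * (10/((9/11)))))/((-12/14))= -9625/51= -188.73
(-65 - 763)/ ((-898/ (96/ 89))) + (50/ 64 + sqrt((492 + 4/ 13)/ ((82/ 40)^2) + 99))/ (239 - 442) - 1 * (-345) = 89814574319/ 259586656 - sqrt(61404811)/ 108199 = 345.92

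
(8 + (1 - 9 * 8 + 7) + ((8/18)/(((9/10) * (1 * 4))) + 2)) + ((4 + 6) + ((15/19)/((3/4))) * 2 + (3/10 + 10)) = -484343/15390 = -31.47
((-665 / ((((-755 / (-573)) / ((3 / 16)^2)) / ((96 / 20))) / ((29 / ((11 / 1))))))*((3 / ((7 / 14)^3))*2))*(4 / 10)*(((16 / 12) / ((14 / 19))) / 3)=-107977266 / 41525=-2600.30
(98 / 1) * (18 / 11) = 1764 / 11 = 160.36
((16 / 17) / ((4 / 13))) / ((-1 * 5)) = -52 / 85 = -0.61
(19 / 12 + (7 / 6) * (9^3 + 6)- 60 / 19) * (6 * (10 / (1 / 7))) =6830285 / 19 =359488.68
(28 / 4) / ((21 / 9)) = 3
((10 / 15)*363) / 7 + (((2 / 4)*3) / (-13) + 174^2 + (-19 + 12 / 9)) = 16539863 / 546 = 30292.79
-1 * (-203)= 203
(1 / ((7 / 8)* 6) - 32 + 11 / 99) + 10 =-1367 / 63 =-21.70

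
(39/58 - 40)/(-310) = 2281/17980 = 0.13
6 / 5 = 1.20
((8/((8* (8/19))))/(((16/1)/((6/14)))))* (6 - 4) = 57/448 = 0.13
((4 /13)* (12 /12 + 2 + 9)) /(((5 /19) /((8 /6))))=1216 /65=18.71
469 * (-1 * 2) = -938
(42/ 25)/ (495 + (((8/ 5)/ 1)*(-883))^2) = 6/ 7130353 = 0.00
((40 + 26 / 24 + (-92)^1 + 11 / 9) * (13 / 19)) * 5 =-116285 / 684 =-170.01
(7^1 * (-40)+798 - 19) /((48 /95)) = 47405 /48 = 987.60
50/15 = 10/3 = 3.33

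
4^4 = 256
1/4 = 0.25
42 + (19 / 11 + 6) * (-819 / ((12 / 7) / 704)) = -2598918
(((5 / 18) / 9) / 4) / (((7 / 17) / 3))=85 / 1512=0.06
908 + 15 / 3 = 913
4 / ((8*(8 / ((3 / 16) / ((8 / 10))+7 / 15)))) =673 / 15360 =0.04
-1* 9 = -9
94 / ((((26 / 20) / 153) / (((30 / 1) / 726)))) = 719100 / 1573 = 457.15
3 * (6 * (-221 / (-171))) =442 / 19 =23.26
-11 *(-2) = 22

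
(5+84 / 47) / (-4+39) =319 / 1645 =0.19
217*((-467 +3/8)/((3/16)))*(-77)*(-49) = -6112720306/3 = -2037573435.33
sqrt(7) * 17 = 17 * sqrt(7) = 44.98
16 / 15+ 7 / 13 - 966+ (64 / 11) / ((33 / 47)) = -22559377 / 23595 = -956.11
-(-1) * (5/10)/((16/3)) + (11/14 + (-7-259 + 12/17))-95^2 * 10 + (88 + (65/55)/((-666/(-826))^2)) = -420014876315297/4644918432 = -90424.60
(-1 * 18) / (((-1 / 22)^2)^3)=-2040838272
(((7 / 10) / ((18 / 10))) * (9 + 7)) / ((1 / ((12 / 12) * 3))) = 56 / 3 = 18.67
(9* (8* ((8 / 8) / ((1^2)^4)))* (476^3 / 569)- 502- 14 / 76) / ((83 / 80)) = 11802688932360 / 897313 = 13153368.93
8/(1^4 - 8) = -8/7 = -1.14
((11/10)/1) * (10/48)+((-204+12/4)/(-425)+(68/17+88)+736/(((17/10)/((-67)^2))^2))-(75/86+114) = 76529120958352313/14912400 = 5131911761.91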